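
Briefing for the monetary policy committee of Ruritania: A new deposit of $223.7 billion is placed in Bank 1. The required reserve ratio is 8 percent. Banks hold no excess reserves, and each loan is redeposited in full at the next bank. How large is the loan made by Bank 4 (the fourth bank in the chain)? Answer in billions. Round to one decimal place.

Each bank lends a fraction (1 − rr) = 0.9200 of the deposit it receives, so Bank 4 receives 223.7·0.9200^3 and lends 223.7·0.9200^4 ≈ 160.2571 billion.

$160.3 billion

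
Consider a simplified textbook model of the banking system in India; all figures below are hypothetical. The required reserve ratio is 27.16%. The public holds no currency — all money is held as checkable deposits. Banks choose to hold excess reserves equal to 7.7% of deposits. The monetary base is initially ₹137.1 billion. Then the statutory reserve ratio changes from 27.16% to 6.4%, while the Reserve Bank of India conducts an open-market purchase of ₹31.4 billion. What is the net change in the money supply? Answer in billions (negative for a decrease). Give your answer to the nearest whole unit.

₹802 billion

Before: m₁ = 1 / (0.2716 + 0.077) ≈ 2.8686, MB₁ = 137.1, so M₁ = 2.8686 × 137.1 ≈ 393.2851 billion.
After: m₂ = 1 / (0.064 + 0.077) ≈ 7.0922, MB₂ = 137.1 + 31.4 = 168.5, so M₂ = 7.0922 × 168.5 = 1195.0357 billion.
ΔM = M₂ − M₁ = 1195.0357 − 393.2851 = 801.7506 billion.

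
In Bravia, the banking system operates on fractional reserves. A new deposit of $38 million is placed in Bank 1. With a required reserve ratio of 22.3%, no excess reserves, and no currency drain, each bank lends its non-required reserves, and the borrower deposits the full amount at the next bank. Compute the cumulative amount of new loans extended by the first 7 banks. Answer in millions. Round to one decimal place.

$109.8 million

Bank i lends (1 − rr)^i of the original deposit: Bank 1 lends 38·0.7770 = 29.5260, Bank 2 lends 38·0.7770² ≈ 22.9417, and so on.
Summing a geometric series: total = 38·[0.7770·(1 − 0.7770^7) / (1 − 0.7770)] ≈ 109.7651 million.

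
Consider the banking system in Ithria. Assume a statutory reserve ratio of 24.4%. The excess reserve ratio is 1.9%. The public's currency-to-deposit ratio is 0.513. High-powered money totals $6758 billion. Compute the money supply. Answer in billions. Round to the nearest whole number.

The money multiplier is m = (1 + c) / (rr + e + c) = (1 + 0.513) / (0.244 + 0.019 + 0.513) ≈ 1.94974.
So M = m × MB = 1.94974 × 6758 ≈ 13176.3429 billion.

$13176 billion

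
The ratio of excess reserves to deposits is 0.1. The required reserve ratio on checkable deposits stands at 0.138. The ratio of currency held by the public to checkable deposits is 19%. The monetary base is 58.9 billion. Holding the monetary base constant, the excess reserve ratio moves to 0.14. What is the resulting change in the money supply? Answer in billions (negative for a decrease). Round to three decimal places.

Initially m₁ = (1 + 0.19) / (0.138 + 0.1 + 0.19) ≈ 2.780374, so M₁ = 2.780374 × 58.9 ≈ 163.764 billion.
After the change m₂ = (1 + 0.19) / (0.138 + 0.14 + 0.19) ≈ 2.542735, so M₂ = 2.542735 × 58.9 ≈ 149.7671 billion.
ΔM = M₂ − M₁ = 149.7671 − 163.764 = -13.9969 billion.

-13.997 billion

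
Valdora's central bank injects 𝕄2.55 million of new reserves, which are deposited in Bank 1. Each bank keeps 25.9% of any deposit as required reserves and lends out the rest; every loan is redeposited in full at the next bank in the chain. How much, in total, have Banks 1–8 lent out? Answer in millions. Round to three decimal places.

𝕄6.632 million

Bank i lends (1 − rr)^i of the original deposit: Bank 1 lends 2.55·0.7410 ≈ 1.8895, Bank 2 lends 2.55·0.7410² ≈ 1.4002, and so on.
Summing a geometric series: total = 2.55·[0.7410·(1 − 0.7410^8) / (1 − 0.7410)] ≈ 6.6324 million.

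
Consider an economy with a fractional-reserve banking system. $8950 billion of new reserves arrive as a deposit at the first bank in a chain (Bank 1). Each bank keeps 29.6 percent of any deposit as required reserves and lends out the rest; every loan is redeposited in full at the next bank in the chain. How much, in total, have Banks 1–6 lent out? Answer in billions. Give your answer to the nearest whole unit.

Bank i lends (1 − rr)^i of the original deposit: Bank 1 lends 8950·0.7040 = 6300.8000, Bank 2 lends 8950·0.7040² = 4435.7632, and so on.
Summing a geometric series: total = 8950·[0.7040·(1 − 0.7040^6) / (1 − 0.7040)] ≈ 18695.0538 billion.

$18695 billion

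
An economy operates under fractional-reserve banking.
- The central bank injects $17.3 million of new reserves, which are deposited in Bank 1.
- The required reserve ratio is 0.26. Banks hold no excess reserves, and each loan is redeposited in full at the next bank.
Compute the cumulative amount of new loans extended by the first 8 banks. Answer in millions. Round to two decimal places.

$44.81 million

Bank i lends (1 − rr)^i of the original deposit: Bank 1 lends 17.3·0.7400 = 12.8020, Bank 2 lends 17.3·0.7400² ≈ 9.4735, and so on.
Summing a geometric series: total = 17.3·[0.7400·(1 − 0.7400^8) / (1 − 0.7400)] ≈ 44.8110 million.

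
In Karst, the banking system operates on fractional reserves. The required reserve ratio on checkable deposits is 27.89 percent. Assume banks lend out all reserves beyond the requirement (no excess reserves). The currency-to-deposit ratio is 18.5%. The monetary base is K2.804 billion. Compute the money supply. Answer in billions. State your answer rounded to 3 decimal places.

K7.163 billion

The money multiplier is m = (1 + c) / (rr + c) = (1 + 0.185) / (0.2789 + 0.185) ≈ 2.55443.
So M = m × MB = 2.55443 × 2.804 ≈ 7.1626 billion.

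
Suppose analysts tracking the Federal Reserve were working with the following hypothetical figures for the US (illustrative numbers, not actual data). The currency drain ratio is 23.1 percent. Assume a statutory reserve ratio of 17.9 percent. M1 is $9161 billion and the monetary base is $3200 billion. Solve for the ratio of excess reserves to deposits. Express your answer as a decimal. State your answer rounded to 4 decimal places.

Using m = M/MB = 9161/3200 ≈ 2.862812. Since m = (1 + c)/(c + rr + e), the denominator satisfies c + rr + e = (1 + c)/m = (1 + 0.231) / 2.862812 ≈ 0.429997.
With c = 0.231 and rr = 0.179, the ratio of excess reserves to deposits is 0.429997 − 0.231 − 0.179 = 0.019997.

0.0200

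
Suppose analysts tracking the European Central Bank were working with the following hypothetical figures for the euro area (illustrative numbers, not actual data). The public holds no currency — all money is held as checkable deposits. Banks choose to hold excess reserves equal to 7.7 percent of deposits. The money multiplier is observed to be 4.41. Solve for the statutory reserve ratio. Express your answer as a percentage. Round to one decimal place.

15.0%

Using m = 4.41. Since m = (1 + c)/(c + rr + e), the denominator satisfies c + rr + e = (1 + c)/m = (1 + 0) / 4.41 ≈ 0.226757.
With c = 0 and e = 0.077, the statutory reserve ratio is 0.226757 − 0 − 0.077 = 0.149757.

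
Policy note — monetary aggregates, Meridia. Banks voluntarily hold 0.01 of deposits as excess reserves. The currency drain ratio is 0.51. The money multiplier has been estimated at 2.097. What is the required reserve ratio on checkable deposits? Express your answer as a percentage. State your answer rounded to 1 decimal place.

Using m = 2.097. Since m = (1 + c)/(c + rr + e), the denominator satisfies c + rr + e = (1 + c)/m = (1 + 0.51) / 2.097 ≈ 0.720076.
With c = 0.51 and e = 0.01, the required reserve ratio on checkable deposits is 0.720076 − 0.51 − 0.01 = 0.200076.

20.0%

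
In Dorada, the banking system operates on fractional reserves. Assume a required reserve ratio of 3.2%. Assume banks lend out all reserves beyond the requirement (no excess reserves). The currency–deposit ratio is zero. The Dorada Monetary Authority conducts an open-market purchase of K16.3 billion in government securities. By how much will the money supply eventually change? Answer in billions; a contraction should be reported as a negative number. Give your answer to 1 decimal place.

The simple money multiplier is m = 1/rr = 1/0.032 = 31.25.
An open-market purchase increases the monetary base by 16.3 billion, so ΔM = m × ΔMB = 31.25 × 16.3 = 509.375 billion.

K509.4 billion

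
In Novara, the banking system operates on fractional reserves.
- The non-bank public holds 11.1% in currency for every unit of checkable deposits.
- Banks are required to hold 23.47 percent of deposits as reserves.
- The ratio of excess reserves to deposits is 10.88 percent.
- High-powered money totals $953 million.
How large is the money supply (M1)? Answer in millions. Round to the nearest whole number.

The money multiplier is m = (1 + c) / (rr + e + c) = (1 + 0.111) / (0.2347 + 0.1088 + 0.111) ≈ 2.4444.
So M = m × MB = 2.4444 × 953 = 2329.5132 million.

$2330 million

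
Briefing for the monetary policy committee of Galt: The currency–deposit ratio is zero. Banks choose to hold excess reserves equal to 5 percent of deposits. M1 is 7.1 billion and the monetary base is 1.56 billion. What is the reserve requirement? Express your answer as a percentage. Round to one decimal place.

17.0%

Using m = M/MB = 7.1/1.56 ≈ 4.551282. Since m = (1 + c)/(c + rr + e), the denominator satisfies c + rr + e = (1 + c)/m = (1 + 0) / 4.551282 ≈ 0.219718.
With c = 0 and e = 0.05, the reserve requirement is 0.219718 − 0 − 0.05 = 0.169718.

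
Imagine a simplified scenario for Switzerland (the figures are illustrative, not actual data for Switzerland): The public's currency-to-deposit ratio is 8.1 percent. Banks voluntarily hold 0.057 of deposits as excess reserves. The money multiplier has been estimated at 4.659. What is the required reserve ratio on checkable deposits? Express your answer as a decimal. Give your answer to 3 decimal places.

Using m = 4.659. Since m = (1 + c)/(c + rr + e), the denominator satisfies c + rr + e = (1 + c)/m = (1 + 0.081) / 4.659 ≈ 0.232024.
With c = 0.081 and e = 0.057, the required reserve ratio on checkable deposits is 0.232024 − 0.081 − 0.057 = 0.094024.

0.094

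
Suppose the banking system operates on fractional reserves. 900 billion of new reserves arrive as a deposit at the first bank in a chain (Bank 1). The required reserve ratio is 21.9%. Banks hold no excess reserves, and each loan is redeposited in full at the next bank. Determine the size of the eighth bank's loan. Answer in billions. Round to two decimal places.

124.58 billion

Each bank lends a fraction (1 − rr) = 0.7810 of the deposit it receives, so Bank 8 receives 900·0.7810^7 and lends 900·0.7810^8 ≈ 124.5807 billion.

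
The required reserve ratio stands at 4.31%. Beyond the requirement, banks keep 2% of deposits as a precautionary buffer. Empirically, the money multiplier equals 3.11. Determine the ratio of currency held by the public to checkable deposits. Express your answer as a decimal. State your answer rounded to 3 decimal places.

Using m = 3.11. From m = (1 + c)/(c + rr + e), rearranging gives 1 + c = m·(c + rr + e), so c·(1 − m) = m·(rr + e) − 1.
Hence c = [m·(rr + e) − 1]/(1 − m) = [3.11 × (0.0431 + 0.02) − 1] / (1 − 3.11) ≈ 0.380928.

0.381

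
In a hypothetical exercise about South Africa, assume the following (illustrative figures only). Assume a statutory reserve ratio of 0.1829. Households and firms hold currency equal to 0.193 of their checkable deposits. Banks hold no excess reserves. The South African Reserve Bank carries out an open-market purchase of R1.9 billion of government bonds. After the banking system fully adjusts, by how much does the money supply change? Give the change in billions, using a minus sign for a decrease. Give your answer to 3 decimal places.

R6.030 billion

The money multiplier is m = (1 + c) / (rr + c) = (1 + 0.193) / (0.1829 + 0.193) ≈ 3.17372.
The purchase adds 1.9 billion of base, so ΔM = m × ΔMB = 3.17372 × (+1.9) ≈ 6.0301 billion.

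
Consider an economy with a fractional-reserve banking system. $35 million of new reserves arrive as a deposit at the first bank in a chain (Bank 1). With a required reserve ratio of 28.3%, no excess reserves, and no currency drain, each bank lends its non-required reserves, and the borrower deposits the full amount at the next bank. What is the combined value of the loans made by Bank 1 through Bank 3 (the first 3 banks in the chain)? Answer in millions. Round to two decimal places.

$55.99 million

Bank i lends (1 − rr)^i of the original deposit: Bank 1 lends 35·0.7170 = 25.0950, Bank 2 lends 35·0.7170² ≈ 17.9931, and so on.
Summing a geometric series: total = 35·[0.7170·(1 − 0.7170^3) / (1 − 0.7170)] ≈ 55.9892 million.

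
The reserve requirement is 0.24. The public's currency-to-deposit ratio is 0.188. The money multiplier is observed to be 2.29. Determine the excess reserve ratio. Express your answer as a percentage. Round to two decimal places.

Using m = 2.29. Since m = (1 + c)/(c + rr + e), the denominator satisfies c + rr + e = (1 + c)/m = (1 + 0.188) / 2.29 ≈ 0.518777.
With c = 0.188 and rr = 0.24, the excess reserve ratio is 0.518777 − 0.188 − 0.24 = 0.090777.

9.08%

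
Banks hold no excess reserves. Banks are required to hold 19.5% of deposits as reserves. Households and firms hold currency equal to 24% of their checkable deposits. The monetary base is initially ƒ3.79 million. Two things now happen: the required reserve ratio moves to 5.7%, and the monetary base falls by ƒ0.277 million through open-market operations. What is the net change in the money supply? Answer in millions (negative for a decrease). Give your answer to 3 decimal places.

Before: m₁ = (1 + 0.24) / (0.195 + 0.24) ≈ 2.85057, MB₁ = 3.79, so M₁ = 2.85057 × 3.79 ≈ 10.8037 million.
After: m₂ = (1 + 0.24) / (0.057 + 0.24) ≈ 4.17508, MB₂ = 3.79 − 0.277 = 3.513, so M₂ = 4.17508 × 3.513 ≈ 14.6671 million.
ΔM = M₂ − M₁ = 14.6671 − 10.8037 = 3.8634 million.

ƒ3.863 million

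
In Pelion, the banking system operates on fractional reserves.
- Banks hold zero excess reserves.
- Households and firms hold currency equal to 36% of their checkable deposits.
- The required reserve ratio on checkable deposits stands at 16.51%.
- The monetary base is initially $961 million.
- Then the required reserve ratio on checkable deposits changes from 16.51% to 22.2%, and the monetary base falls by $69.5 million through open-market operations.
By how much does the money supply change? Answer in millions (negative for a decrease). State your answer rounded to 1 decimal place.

Before: m₁ = (1 + 0.36) / (0.1651 + 0.36) ≈ 2.58998, MB₁ = 961, so M₁ = 2.58998 × 961 ≈ 2488.9708 million.
After: m₂ = (1 + 0.36) / (0.222 + 0.36) ≈ 2.33677, MB₂ = 961 − 69.5 = 891.5, so M₂ = 2.33677 × 891.5 ≈ 2083.2305 million.
ΔM = M₂ − M₁ = 2083.2305 − 2488.9708 = -405.7403 million.

-405.7 million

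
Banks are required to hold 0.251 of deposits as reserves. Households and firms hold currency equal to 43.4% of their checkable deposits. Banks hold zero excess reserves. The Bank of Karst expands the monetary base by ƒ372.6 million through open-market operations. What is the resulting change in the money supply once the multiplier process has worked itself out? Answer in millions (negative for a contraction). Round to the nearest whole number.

The money multiplier is m = (1 + c) / (rr + c) = (1 + 0.434) / (0.251 + 0.434) ≈ 2.0934.
The purchase adds 372.6 million of base, so ΔM = m × ΔMB = 2.0934 × (+372.6) ≈ 780.0008 million.

ƒ780 million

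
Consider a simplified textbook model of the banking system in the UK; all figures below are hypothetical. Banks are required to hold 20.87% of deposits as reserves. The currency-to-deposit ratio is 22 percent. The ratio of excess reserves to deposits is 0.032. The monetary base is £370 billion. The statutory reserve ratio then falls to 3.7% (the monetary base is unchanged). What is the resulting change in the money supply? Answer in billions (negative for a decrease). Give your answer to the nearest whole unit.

£582 billion

Initially m₁ = (1 + 0.22) / (0.2087 + 0.032 + 0.22) ≈ 2.6481, so M₁ = 2.6481 × 370 = 979.797 billion.
After the change m₂ = (1 + 0.22) / (0.037 + 0.032 + 0.22) ≈ 4.2215, so M₂ = 4.2215 × 370 = 1561.955 billion.
ΔM = M₂ − M₁ = 1561.955 − 979.797 = 582.158 billion.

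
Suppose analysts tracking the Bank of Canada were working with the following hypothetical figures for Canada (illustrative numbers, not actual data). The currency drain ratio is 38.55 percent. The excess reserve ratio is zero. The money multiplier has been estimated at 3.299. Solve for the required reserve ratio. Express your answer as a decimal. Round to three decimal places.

Using m = 3.299. Since m = (1 + c)/(c + rr + e), the denominator satisfies c + rr + e = (1 + c)/m = (1 + 0.3855) / 3.299 ≈ 0.419976.
With c = 0.3855 and e = 0, the required reserve ratio is 0.419976 − 0.3855 − 0 = 0.034476.

0.034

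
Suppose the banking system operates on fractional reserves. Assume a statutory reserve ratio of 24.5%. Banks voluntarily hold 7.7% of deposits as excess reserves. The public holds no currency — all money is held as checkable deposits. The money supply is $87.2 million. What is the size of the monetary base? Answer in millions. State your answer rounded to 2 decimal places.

$28.08 million

The money multiplier is m = 1 / (rr + e) = 1 / (0.245 + 0.077) ≈ 3.10559.
MB = M / m = 87.2 / 3.10559 ≈ 28.0784 million.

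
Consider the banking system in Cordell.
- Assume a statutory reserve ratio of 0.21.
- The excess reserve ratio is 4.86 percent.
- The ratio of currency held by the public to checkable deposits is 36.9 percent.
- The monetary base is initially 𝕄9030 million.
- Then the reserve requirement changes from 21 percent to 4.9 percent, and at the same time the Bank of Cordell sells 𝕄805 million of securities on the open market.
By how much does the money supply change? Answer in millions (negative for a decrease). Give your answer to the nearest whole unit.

Before: m₁ = (1 + 0.369) / (0.21 + 0.0486 + 0.369) ≈ 2.18133, MB₁ = 9030, so M₁ = 2.18133 × 9030 = 19697.4099 million.
After: m₂ = (1 + 0.369) / (0.049 + 0.0486 + 0.369) ≈ 2.93399, MB₂ = 9030 − 805 = 8225, so M₂ = 2.93399 × 8225 ≈ 24132.0678 million.
ΔM = M₂ − M₁ = 24132.0678 − 19697.4099 = 4434.6579 million.

𝕄4435 million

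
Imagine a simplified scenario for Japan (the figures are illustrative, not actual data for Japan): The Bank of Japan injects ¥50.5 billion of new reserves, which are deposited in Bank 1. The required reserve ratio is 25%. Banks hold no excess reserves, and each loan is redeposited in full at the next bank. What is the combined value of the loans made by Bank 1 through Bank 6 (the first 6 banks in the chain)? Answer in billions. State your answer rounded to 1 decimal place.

¥124.5 billion

Bank i lends (1 − rr)^i of the original deposit: Bank 1 lends 50.5·0.7500 = 37.8750, Bank 2 lends 50.5·0.7500² ≈ 28.4062, and so on.
Summing a geometric series: total = 50.5·[0.7500·(1 − 0.7500^6) / (1 − 0.7500)] ≈ 124.5363 billion.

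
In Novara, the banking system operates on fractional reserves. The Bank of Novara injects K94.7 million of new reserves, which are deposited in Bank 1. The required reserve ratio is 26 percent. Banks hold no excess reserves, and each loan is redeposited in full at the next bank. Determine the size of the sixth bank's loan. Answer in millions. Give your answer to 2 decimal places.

Each bank lends a fraction (1 − rr) = 0.7400 of the deposit it receives, so Bank 6 receives 94.7·0.7400^5 and lends 94.7·0.7400^6 ≈ 15.5504 million.

K15.55 million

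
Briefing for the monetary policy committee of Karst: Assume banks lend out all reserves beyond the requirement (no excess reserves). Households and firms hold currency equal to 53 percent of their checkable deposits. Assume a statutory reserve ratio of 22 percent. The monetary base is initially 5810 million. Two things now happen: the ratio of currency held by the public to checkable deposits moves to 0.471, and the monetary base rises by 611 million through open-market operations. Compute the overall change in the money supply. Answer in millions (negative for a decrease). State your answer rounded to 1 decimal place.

1816.6 million

Before: m₁ = (1 + 0.53) / (0.22 + 0.53) = 2.04, MB₁ = 5810, so M₁ = 2.04 × 5810 = 11852.4 million.
After: m₂ = (1 + 0.471) / (0.22 + 0.471) ≈ 2.128799, MB₂ = 5810 + 611 = 6421, so M₂ = 2.128799 × 6421 ≈ 13669.0184 million.
ΔM = M₂ − M₁ = 13669.0184 − 11852.4 = 1816.6184 million.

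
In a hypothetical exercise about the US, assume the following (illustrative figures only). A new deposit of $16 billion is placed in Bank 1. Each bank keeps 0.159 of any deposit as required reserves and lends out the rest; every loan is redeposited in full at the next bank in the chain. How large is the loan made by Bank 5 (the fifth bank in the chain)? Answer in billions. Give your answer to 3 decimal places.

$6.731 billion

Each bank lends a fraction (1 − rr) = 0.8410 of the deposit it receives, so Bank 5 receives 16·0.8410^4 and lends 16·0.8410^5 ≈ 6.7313 billion.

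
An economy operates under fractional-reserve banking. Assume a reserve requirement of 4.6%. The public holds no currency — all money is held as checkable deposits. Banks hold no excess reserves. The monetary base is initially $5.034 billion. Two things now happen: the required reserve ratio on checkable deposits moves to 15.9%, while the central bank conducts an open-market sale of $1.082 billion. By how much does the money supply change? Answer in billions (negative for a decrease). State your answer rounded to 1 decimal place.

-84.6 billion

Before: m₁ = 1 / (0.046) ≈ 21.7391, MB₁ = 5.034, so M₁ = 21.7391 × 5.034 ≈ 109.4346 billion.
After: m₂ = 1 / (0.159) ≈ 6.2893, MB₂ = 5.034 − 1.082 = 3.952, so M₂ = 6.2893 × 3.952 ≈ 24.8553 billion.
ΔM = M₂ − M₁ = 24.8553 − 109.4346 = -84.5793 billion.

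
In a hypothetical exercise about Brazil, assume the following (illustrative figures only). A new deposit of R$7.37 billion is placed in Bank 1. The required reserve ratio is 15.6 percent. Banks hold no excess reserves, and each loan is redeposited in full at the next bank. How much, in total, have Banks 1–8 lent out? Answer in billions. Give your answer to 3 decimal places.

Bank i lends (1 − rr)^i of the original deposit: Bank 1 lends 7.37·0.8440 ≈ 6.2203, Bank 2 lends 7.37·0.8440² ≈ 5.2499, and so on.
Summing a geometric series: total = 7.37·[0.8440·(1 − 0.8440^8) / (1 − 0.8440)] ≈ 29.6070 billion.

R$29.607 billion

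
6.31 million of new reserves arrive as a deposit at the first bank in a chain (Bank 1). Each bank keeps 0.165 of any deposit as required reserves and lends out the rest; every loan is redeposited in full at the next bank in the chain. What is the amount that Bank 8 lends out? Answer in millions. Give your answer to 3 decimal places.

Each bank lends a fraction (1 − rr) = 0.8350 of the deposit it receives, so Bank 8 receives 6.31·0.8350^7 and lends 6.31·0.8350^8 ≈ 1.4911 million.

1.491 million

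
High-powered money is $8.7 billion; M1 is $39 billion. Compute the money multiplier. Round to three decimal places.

4.483

The money multiplier is m = M / MB = 39 / 8.7 ≈ 4.48276.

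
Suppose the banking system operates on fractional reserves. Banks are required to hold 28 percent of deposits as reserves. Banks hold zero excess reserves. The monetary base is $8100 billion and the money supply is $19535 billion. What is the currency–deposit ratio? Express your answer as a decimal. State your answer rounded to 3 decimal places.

0.230

Using m = M/MB = 19535/8100 ≈ 2.411728. From m = (1 + c)/(c + rr + e), rearranging gives 1 + c = m·(c + rr + e), so c·(1 − m) = m·(rr + e) − 1.
Hence c = [m·(rr + e) − 1]/(1 − m) = [2.411728 × (0.28 + 0) − 1] / (1 − 2.411728) ≈ 0.230013.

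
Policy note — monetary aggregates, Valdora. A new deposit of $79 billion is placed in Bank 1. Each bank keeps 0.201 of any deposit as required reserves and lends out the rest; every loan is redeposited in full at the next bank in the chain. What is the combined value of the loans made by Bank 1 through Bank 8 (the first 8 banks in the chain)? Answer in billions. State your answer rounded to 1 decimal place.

$261.9 billion

Bank i lends (1 − rr)^i of the original deposit: Bank 1 lends 79·0.7990 = 63.1210, Bank 2 lends 79·0.7990² ≈ 50.4337, and so on.
Summing a geometric series: total = 79·[0.7990·(1 − 0.7990^8) / (1 − 0.7990)] ≈ 261.8731 billion.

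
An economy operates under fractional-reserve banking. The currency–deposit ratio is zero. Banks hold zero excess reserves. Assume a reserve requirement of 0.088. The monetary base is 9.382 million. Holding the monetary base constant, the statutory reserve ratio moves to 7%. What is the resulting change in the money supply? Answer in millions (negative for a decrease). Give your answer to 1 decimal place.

Initially m₁ = 1 / (0.088) ≈ 11.3636, so M₁ = 11.3636 × 9.382 ≈ 106.6133 million.
After the change m₂ = 1 / (0.07) ≈ 14.2857, so M₂ = 14.2857 × 9.382 ≈ 134.0284 million.
ΔM = M₂ − M₁ = 134.0284 − 106.6133 = 27.4151 million.

27.4 million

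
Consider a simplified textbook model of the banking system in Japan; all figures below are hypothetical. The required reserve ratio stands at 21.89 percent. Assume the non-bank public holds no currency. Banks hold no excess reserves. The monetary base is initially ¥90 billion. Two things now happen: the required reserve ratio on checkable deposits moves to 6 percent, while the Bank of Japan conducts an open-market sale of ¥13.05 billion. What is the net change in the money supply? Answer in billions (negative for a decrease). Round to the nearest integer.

¥871 billion

Before: m₁ = 1 / (0.2189) ≈ 4.5683, MB₁ = 90, so M₁ = 4.5683 × 90 = 411.147 billion.
After: m₂ = 1 / (0.06) ≈ 16.6667, MB₂ = 90 − 13.05 = 76.95, so M₂ = 16.6667 × 76.95 ≈ 1282.5026 billion.
ΔM = M₂ − M₁ = 1282.5026 − 411.147 = 871.3556 billion.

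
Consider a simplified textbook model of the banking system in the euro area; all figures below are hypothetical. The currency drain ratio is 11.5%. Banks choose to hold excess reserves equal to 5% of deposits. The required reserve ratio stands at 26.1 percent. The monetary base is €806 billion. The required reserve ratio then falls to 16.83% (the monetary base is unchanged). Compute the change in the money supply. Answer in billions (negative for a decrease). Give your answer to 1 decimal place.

Initially m₁ = (1 + 0.115) / (0.261 + 0.05 + 0.115) ≈ 2.61737, so M₁ = 2.61737 × 806 ≈ 2109.6002 billion.
After the change m₂ = (1 + 0.115) / (0.1683 + 0.05 + 0.115) ≈ 3.34533, so M₂ = 3.34533 × 806 ≈ 2696.336 billion.
ΔM = M₂ − M₁ = 2696.336 − 2109.6002 = 586.7358 billion.

€586.7 billion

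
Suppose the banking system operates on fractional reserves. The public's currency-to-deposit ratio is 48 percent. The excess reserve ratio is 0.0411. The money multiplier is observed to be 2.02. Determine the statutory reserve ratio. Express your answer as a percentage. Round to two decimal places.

Using m = 2.02. Since m = (1 + c)/(c + rr + e), the denominator satisfies c + rr + e = (1 + c)/m = (1 + 0.48) / 2.02 ≈ 0.732673.
With c = 0.48 and e = 0.0411, the statutory reserve ratio is 0.732673 − 0.48 − 0.0411 = 0.211573.

21.16%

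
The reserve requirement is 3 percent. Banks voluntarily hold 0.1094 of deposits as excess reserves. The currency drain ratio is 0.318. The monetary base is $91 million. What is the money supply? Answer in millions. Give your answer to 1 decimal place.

The money multiplier is m = (1 + c) / (rr + e + c) = (1 + 0.318) / (0.03 + 0.1094 + 0.318) ≈ 2.8815.
So M = m × MB = 2.8815 × 91 = 262.2165 million.

$262.2 million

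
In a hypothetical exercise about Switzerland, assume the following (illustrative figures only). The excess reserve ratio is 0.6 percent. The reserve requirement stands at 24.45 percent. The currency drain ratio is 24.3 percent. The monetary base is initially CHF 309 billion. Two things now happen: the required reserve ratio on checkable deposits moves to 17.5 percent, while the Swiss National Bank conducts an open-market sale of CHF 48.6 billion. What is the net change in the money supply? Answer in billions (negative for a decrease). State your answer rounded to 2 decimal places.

-14.90 billion

Before: m₁ = (1 + 0.243) / (0.2445 + 0.006 + 0.243) ≈ 2.518744, MB₁ = 309, so M₁ = 2.518744 × 309 ≈ 778.2919 billion.
After: m₂ = (1 + 0.243) / (0.175 + 0.006 + 0.243) ≈ 2.931604, MB₂ = 309 − 48.6 = 260.4, so M₂ = 2.931604 × 260.4 ≈ 763.3897 billion.
ΔM = M₂ − M₁ = 763.3897 − 778.2919 = -14.9022 billion.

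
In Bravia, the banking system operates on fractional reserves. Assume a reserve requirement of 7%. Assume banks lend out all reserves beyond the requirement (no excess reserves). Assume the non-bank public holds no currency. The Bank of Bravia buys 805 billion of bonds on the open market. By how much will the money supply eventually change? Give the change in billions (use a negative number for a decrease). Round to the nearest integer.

11500 billion

The simple money multiplier is m = 1/rr = 1/0.07 ≈ 14.2857.
An open-market purchase increases the monetary base by 805 billion, so ΔM = m × ΔMB = 14.2857 × 805 = 11499.9885 billion.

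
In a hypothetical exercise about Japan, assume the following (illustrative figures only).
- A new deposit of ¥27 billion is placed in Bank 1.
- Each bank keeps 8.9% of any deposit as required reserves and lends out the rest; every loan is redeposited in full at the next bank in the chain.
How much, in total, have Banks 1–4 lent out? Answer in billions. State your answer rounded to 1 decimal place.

Bank i lends (1 − rr)^i of the original deposit: Bank 1 lends 27·0.9110 = 24.5970, Bank 2 lends 27·0.9110² ≈ 22.4079, and so on.
Summing a geometric series: total = 27·[0.9110·(1 − 0.9110^4) / (1 − 0.9110)] ≈ 86.0152 billion.

¥86.0 billion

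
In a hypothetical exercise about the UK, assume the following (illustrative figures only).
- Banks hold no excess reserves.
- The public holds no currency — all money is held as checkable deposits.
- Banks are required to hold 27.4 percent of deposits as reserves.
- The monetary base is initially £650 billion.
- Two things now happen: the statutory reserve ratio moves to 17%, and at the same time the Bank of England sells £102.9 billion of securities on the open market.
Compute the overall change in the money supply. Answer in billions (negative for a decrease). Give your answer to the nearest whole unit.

Before: m₁ = 1 / (0.274) ≈ 3.6496, MB₁ = 650, so M₁ = 3.6496 × 650 = 2372.24 billion.
After: m₂ = 1 / (0.17) ≈ 5.8824, MB₂ = 650 − 102.9 = 547.1, so M₂ = 5.8824 × 547.1 ≈ 3218.261 billion.
ΔM = M₂ − M₁ = 3218.261 − 2372.24 = 846.021 billion.

£846 billion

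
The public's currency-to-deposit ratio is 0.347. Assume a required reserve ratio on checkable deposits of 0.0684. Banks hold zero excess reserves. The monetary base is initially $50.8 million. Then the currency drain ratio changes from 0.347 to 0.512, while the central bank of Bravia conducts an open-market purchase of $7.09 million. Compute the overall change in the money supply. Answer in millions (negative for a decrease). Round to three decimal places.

Before: m₁ = (1 + 0.347) / (0.0684 + 0.347) ≈ 3.242658, MB₁ = 50.8, so M₁ = 3.242658 × 50.8 ≈ 164.727 million.
After: m₂ = (1 + 0.512) / (0.0684 + 0.512) ≈ 2.605100, MB₂ = 50.8 + 7.09 = 57.89, so M₂ = 2.605100 × 57.89 ≈ 150.8092 million.
ΔM = M₂ − M₁ = 150.8092 − 164.727 = -13.9178 million.

-13.918 million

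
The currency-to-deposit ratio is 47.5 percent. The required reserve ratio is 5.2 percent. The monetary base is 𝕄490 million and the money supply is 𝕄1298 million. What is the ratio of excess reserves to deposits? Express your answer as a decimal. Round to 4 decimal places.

Using m = M/MB = 1298/490 ≈ 2.648980. Since m = (1 + c)/(c + rr + e), the denominator satisfies c + rr + e = (1 + c)/m = (1 + 0.475) / 2.648980 ≈ 0.556818.
With c = 0.475 and rr = 0.052, the ratio of excess reserves to deposits is 0.556818 − 0.475 − 0.052 = 0.029818.

0.0298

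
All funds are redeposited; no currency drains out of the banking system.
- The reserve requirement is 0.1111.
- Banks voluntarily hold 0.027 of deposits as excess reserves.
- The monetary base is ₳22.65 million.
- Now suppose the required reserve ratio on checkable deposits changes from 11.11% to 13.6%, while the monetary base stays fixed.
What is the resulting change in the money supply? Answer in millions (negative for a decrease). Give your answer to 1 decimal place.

Initially m₁ = 1 / (0.1111 + 0.027) ≈ 7.2411, so M₁ = 7.2411 × 22.65 ≈ 164.0109 million.
After the change m₂ = 1 / (0.136 + 0.027) ≈ 6.1350, so M₂ = 6.1350 × 22.65 ≈ 138.9577 million.
ΔM = M₂ − M₁ = 138.9577 − 164.0109 = -25.0532 million.

-25.1 million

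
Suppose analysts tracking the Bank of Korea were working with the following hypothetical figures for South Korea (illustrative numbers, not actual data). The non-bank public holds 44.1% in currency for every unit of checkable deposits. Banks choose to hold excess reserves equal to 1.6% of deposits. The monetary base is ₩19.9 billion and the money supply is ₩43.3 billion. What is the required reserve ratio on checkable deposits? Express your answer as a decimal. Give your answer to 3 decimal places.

Using m = M/MB = 43.3/19.9 ≈ 2.175879. Since m = (1 + c)/(c + rr + e), the denominator satisfies c + rr + e = (1 + c)/m = (1 + 0.441) / 2.175879 ≈ 0.662261.
With c = 0.441 and e = 0.016, the required reserve ratio on checkable deposits is 0.662261 − 0.441 − 0.016 = 0.205261.

0.205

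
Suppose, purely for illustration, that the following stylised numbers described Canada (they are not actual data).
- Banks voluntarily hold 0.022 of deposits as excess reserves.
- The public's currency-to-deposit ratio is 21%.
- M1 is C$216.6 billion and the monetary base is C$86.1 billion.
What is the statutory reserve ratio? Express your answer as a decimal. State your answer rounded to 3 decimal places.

0.249

Using m = M/MB = 216.6/86.1 ≈ 2.515679. Since m = (1 + c)/(c + rr + e), the denominator satisfies c + rr + e = (1 + c)/m = (1 + 0.21) / 2.515679 ≈ 0.480983.
With c = 0.21 and e = 0.022, the statutory reserve ratio is 0.480983 − 0.21 − 0.022 = 0.248983.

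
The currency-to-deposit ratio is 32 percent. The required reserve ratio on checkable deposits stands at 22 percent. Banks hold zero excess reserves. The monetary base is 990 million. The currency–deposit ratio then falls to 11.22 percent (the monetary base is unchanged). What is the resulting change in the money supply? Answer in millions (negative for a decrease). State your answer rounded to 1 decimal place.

894.5 million

Initially m₁ = (1 + 0.32) / (0.22 + 0.32) ≈ 2.44444, so M₁ = 2.44444 × 990 = 2419.9956 million.
After the change m₂ = (1 + 0.1122) / (0.22 + 0.1122) ≈ 3.34798, so M₂ = 3.34798 × 990 = 3314.5002 million.
ΔM = M₂ − M₁ = 3314.5002 − 2419.9956 = 894.5046 million.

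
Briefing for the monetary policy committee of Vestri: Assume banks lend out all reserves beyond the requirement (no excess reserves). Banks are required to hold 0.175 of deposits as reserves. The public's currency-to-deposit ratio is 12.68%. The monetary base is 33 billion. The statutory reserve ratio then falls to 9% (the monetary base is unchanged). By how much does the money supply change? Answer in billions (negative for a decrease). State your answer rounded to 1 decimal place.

Initially m₁ = (1 + 0.1268) / (0.175 + 0.1268) ≈ 3.7336, so M₁ = 3.7336 × 33 = 123.2088 billion.
After the change m₂ = (1 + 0.1268) / (0.09 + 0.1268) ≈ 5.1974, so M₂ = 5.1974 × 33 = 171.5142 billion.
ΔM = M₂ − M₁ = 171.5142 − 123.2088 = 48.3054 billion.

48.3 billion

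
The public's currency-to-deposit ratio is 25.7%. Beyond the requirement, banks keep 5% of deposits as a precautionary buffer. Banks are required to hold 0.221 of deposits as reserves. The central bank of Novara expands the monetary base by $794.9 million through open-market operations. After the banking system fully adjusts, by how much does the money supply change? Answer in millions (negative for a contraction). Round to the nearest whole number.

The money multiplier is m = (1 + c) / (rr + e + c) = (1 + 0.257) / (0.221 + 0.05 + 0.257) ≈ 2.3807.
The purchase adds 794.9 million of base, so ΔM = m × ΔMB = 2.3807 × (+794.9) ≈ 1892.4184 million.

$1892 million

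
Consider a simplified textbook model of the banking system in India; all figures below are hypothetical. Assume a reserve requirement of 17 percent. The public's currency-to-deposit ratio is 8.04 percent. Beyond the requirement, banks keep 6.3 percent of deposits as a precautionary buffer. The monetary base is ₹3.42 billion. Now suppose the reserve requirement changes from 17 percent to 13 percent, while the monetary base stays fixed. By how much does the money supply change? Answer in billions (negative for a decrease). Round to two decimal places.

₹1.72 billion

Initially m₁ = (1 + 0.0804) / (0.17 + 0.063 + 0.0804) ≈ 3.4474, so M₁ = 3.4474 × 3.42 ≈ 11.7901 billion.
After the change m₂ = (1 + 0.0804) / (0.13 + 0.063 + 0.0804) ≈ 3.9517, so M₂ = 3.9517 × 3.42 ≈ 13.5148 billion.
ΔM = M₂ − M₁ = 13.5148 − 11.7901 = 1.7247 billion.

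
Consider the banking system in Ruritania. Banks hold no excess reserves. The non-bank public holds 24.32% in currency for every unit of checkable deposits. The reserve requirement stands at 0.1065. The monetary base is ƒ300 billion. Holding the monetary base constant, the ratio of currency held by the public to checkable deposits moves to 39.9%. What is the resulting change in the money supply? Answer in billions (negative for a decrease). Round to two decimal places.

-236.25 billion

Initially m₁ = (1 + 0.2432) / (0.1065 + 0.2432) ≈ 3.555047, so M₁ = 3.555047 × 300 = 1066.5141 billion.
After the change m₂ = (1 + 0.399) / (0.1065 + 0.399) ≈ 2.767557, so M₂ = 2.767557 × 300 = 830.2671 billion.
ΔM = M₂ − M₁ = 830.2671 − 1066.5141 = -236.247 billion.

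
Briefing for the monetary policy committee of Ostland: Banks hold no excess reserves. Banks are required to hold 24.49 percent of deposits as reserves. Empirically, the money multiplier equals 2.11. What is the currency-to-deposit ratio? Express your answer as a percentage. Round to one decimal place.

43.5%

Using m = 2.11. From m = (1 + c)/(c + rr + e), rearranging gives 1 + c = m·(c + rr + e), so c·(1 − m) = m·(rr + e) − 1.
Hence c = [m·(rr + e) − 1]/(1 − m) = [2.11 × (0.2449 + 0) − 1] / (1 − 2.11) ≈ 0.435370.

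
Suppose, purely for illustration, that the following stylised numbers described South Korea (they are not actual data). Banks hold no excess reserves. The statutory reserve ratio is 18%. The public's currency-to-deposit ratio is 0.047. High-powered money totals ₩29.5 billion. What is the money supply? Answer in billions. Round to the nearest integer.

₩136 billion

The money multiplier is m = (1 + c) / (rr + c) = (1 + 0.047) / (0.18 + 0.047) ≈ 4.6123.
So M = m × MB = 4.6123 × 29.5 ≈ 136.0628 billion.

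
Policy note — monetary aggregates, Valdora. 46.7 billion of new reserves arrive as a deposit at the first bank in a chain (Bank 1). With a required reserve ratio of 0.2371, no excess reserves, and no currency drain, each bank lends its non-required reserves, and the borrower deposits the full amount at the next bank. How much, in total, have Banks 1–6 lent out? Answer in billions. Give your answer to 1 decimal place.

Bank i lends (1 − rr)^i of the original deposit: Bank 1 lends 46.7·0.7629 ≈ 35.6274, Bank 2 lends 46.7·0.7629² ≈ 27.1802, and so on.
Summing a geometric series: total = 46.7·[0.7629·(1 − 0.7629^6) / (1 − 0.7629)] ≈ 120.6383 billion.

120.6 billion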